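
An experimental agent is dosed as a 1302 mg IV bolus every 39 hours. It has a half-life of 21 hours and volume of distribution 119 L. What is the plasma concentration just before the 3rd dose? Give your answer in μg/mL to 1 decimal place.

3.9 μg/mL

f = (1/2)^(τ/t½) = (1/2)^(39/21) ≈ 0.2760.
C₀ = D/Vd = 1302/119 ≈ 10.941 μg/mL.
Before the 3rd dose, 2 doses have been given. Superposition: Cmin = C₀·(f + f²).
≈ 10.941 × (0.2760 + 0.0762) ≈ 10.941 × 0.3522 ≈ 3.853 μg/mL.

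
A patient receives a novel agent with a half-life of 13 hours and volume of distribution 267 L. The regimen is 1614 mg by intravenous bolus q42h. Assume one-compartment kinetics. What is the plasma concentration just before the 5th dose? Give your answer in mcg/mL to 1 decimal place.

0.7 mcg/mL

f = (1/2)^(τ/t½) = (1/2)^(42/13) ≈ 0.1065.
C₀ = D/Vd = 1614/267 ≈ 6.045 mcg/mL.
Before the 5th dose, 4 doses have been given. Superposition: Cmin = C₀·(f + f² + … + f^4).
≈ 6.045 × (0.1065 + 0.0113 + 0.0012 + 0.0001) ≈ 6.045 × 0.1191 ≈ 0.720 mcg/mL.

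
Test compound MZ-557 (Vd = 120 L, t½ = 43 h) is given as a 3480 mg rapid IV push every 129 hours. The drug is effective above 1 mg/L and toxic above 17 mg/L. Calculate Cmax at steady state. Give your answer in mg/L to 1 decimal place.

τ = 129 h = 3 half-lives, so f = (1/2)^3 = 0.125.
At steady state, R = 1/(1 − 0.125) = 8/7.
Single-dose peak C₀ = D/Vd = 3480/120 = 29 mg/L.
Steady-state peak Cmax,ss = C₀·R = 29 × 8/7 ≈ 33.143 mg/L.
Peak 33.1 mg/L vs MTC 17 mg/L: exceeds toxic threshold.

33.1 mg/L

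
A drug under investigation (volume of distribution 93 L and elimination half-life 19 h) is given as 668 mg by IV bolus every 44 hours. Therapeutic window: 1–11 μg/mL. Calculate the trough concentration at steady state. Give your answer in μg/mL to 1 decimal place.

1.8 μg/mL

k = ln2/t½ = ln2/19 ≈ 0.036481 h⁻¹; fraction remaining f = e^(−kτ) = e^(−0.036481×44) ≈ 0.2009.
Accumulation ratio R = 1/(1 − f) ≈ 1/0.7991 ≈ 1.2514.
Each bolus raises the concentration by D/Vd = 668/93 ≈ 7.183 μg/mL.
Cmax,ss = C₀/(1 − f) ≈ 7.183/0.7991 ≈ 8.989 μg/mL.
One interval later, Cmin,ss = Cmax,ss·e^(−kτ) ≈ 8.989 × 0.2009 ≈ 1.806 μg/mL.
Trough 1.8 μg/mL vs MEC 1 μg/mL: adequate.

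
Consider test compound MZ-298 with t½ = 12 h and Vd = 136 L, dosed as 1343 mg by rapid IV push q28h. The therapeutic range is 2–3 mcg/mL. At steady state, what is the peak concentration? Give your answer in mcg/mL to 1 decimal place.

12.3 mcg/mL

τ/t½ = 28/12 ≈ 2.3333, so fraction remaining f = (1/2)^(28/12) ≈ 0.1984.
At steady state, accumulation factor R = 1/(1 − e^(−kτ)) ≈ 1.2475.
Each bolus raises the concentration by D/Vd = 1343/136 ≈ 9.875 mcg/mL.
Steady-state peak Cmax,ss = C₀·R ≈ 9.875 × 1.2475 ≈ 12.319 mcg/mL.
Peak 12.3 mcg/mL vs MTC 3 mcg/mL: exceeds toxic threshold.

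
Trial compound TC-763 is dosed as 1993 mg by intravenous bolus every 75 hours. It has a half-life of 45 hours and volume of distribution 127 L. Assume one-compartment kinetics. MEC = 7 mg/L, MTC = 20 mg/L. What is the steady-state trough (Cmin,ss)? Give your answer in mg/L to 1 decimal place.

Over one 75-h interval, 75/45 ≈ 1.6667 half-lives elapse, leaving f ≈ 0.3150 of each dose.
At steady state, accumulation factor R = 1/(1 − e^(−kτ)) ≈ 1.4599.
Each bolus raises the concentration by D/Vd = 1993/127 ≈ 15.693 mg/L.
Steady-state peak Cmax,ss = C₀·R ≈ 15.693 × 1.4599 ≈ 22.910 mg/L.
One interval later, Cmin,ss = Cmax,ss·e^(−kτ) ≈ 22.910 × 0.3150 ≈ 7.217 mg/L.
Trough 7.2 mg/L vs MEC 7 mg/L: adequate.

7.2 mg/L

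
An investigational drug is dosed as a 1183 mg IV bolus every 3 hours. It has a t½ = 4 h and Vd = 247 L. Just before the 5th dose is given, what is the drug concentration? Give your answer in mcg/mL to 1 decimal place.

6.1 mcg/mL

f = (1/2)^(τ/t½) = (1/2)^(3/4) ≈ 0.5946.
C₀ = D/Vd = 1183/247 ≈ 4.789 mcg/mL.
Before the 5th dose, 4 doses have been given. Superposition: Cmin = C₀·(f + f² + … + f^4).
≈ 4.789 × (0.5946 + 0.3535 + 0.2102 + 0.1250) ≈ 4.789 × 1.2833 ≈ 6.146 mcg/mL.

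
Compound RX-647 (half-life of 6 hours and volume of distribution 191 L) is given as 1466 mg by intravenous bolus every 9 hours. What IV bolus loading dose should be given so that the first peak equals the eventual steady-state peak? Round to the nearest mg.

2268 mg

f = (1/2)^(9/6) ≈ 0.353553; accumulation ratio R = 1/(1−f) ≈ 1.54692.
Loading dose to hit Cmax,ss on first dose: D_load = D_maint·R ≈ 1466 × 1.54692 ≈ 2267.78 mg.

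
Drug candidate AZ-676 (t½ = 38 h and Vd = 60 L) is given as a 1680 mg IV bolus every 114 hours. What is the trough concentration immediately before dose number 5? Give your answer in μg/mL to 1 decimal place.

4.0 μg/mL

f = (1/2)^(τ/t½) = (1/2)^(114/38) ≈ 0.1250.
C₀ = D/Vd = 1680/60 ≈ 28.000 μg/mL.
Before the 5th dose, 4 doses have been given. Superposition: Cmin = C₀·(f + f² + … + f^4).
≈ 28.000 × (0.1250 + 0.0156 + 0.0020 + 0.0002) ≈ 28.000 × 0.1428 ≈ 3.998 μg/mL.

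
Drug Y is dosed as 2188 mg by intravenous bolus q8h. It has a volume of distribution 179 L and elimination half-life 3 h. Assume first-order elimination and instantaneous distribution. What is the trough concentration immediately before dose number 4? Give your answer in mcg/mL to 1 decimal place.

f = (1/2)^(τ/t½) = (1/2)^(8/3) ≈ 0.1575.
C₀ = D/Vd = 2188/179 ≈ 12.223 mcg/mL.
Before the 4th dose, 3 doses have been given. Superposition: Cmin = C₀·(f + f² + … + f^3).
≈ 12.223 × (0.1575 + 0.0248 + 0.0039) ≈ 12.223 × 0.1862 ≈ 2.276 mcg/mL.

2.3 mcg/mL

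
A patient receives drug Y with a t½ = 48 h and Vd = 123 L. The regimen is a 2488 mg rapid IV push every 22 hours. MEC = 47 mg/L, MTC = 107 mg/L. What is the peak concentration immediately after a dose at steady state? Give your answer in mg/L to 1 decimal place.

74.3 mg/L

Over one 22-h interval, 22/48 ≈ 0.45833 half-lives elapse, leaving f ≈ 0.7278 of each dose.
Accumulation ratio R = 1/(1 − f) ≈ 1/0.2722 ≈ 3.6738.
Single-dose peak C₀ = D/Vd = 2488/123 ≈ 20.228 mg/L.
Steady-state peak Cmax,ss = C₀·R ≈ 20.228 × 3.6738 ≈ 74.314 mg/L.
Peak 74.3 mg/L vs MTC 107 mg/L: below toxic threshold.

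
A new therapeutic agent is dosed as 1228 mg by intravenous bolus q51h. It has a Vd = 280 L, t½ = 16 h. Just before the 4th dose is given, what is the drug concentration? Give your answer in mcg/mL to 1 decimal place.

0.5 mcg/mL

f = (1/2)^(τ/t½) = (1/2)^(51/16) ≈ 0.1098.
C₀ = D/Vd = 1228/280 ≈ 4.386 mcg/mL.
Before the 4th dose, 3 doses have been given. Superposition: Cmin = C₀·(f + f² + … + f^3).
≈ 4.386 × (0.1098 + 0.0121 + 0.0013) ≈ 4.386 × 0.1232 ≈ 0.540 mcg/mL.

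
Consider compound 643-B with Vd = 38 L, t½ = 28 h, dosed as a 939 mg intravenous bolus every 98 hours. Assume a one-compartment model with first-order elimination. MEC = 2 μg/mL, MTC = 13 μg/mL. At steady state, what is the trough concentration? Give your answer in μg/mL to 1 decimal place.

2.4 μg/mL

Over one 98-h interval, 98/28 ≈ 3.5 half-lives elapse, leaving f ≈ 0.0884 of each dose.
Single-dose peak C₀ = D/Vd = 939/38 ≈ 24.711 μg/mL.
Steady-state trough Cmin,ss = C₀·f/(1−f) ≈ 24.711 × 0.0884/0.9116 ≈ 2.396 μg/mL.
Trough 2.4 μg/mL vs MEC 2 μg/mL: adequate.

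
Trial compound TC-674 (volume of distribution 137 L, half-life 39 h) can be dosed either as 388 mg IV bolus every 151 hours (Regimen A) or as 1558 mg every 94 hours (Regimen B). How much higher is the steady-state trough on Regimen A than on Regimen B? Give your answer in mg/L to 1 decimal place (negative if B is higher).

-2.4 mg/L

Regimen A: f = (1/2)^(151/39) ≈ 0.0683; Cmin,ss = (388/137)·f/(1−f) ≈ 0.208 mg/L.
Regimen B: f = (1/2)^(94/39) ≈ 0.1881; Cmin,ss = (1558/137)·f/(1−f) ≈ 2.635 mg/L.
Difference ≈ 0.208 − 2.635 ≈ -2.427 mg/L.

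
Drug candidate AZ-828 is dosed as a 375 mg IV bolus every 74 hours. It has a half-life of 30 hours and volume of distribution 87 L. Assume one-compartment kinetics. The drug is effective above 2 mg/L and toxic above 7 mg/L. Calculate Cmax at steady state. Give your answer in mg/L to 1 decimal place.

Over one 74-h interval, 74/30 ≈ 2.4667 half-lives elapse, leaving f ≈ 0.1809 of each dose.
Accumulation ratio R = 1/(1 − f) ≈ 1/0.8191 ≈ 1.2209.
Each bolus raises the concentration by D/Vd = 375/87 ≈ 4.310 mg/L.
Steady-state peak Cmax,ss = C₀·R ≈ 4.310 × 1.2209 ≈ 5.262 mg/L.
Peak 5.3 mg/L vs MTC 7 mg/L: below toxic threshold.

5.3 mg/L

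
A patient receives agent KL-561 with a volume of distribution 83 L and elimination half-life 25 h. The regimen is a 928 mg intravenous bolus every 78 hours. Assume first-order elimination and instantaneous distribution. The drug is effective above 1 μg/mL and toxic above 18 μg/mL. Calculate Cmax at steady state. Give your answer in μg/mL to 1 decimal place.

k = ln2/t½ = ln2/25 ≈ 0.027726 h⁻¹; fraction remaining f = e^(−kτ) = e^(−0.027726×78) ≈ 0.1150.
Accumulation ratio R = 1/(1 − f) ≈ 1/0.8850 ≈ 1.1299.
Single-dose peak C₀ = D/Vd = 928/83 ≈ 11.181 μg/mL.
Steady-state peak Cmax,ss = C₀·R ≈ 11.181 × 1.1299 ≈ 12.633 μg/mL.
Peak 12.6 μg/mL vs MTC 18 μg/mL: below toxic threshold.

12.6 μg/mL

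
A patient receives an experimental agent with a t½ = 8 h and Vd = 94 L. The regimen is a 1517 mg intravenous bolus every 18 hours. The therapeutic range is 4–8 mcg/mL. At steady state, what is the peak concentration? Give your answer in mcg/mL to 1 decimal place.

k = ln2/t½ = ln2/8 ≈ 0.086643 h⁻¹; fraction remaining f = e^(−kτ) = e^(−0.086643×18) ≈ 0.2102.
At steady state, accumulation factor R = 1/(1 − e^(−kτ)) ≈ 1.2661.
Single-dose peak C₀ = D/Vd = 1517/94 ≈ 16.138 mcg/mL.
Cmax,ss = C₀/(1 − f) ≈ 16.138/0.7898 ≈ 20.433 mcg/mL.
Peak 20.4 mcg/mL vs MTC 8 mcg/mL: exceeds toxic threshold.

20.4 mcg/mL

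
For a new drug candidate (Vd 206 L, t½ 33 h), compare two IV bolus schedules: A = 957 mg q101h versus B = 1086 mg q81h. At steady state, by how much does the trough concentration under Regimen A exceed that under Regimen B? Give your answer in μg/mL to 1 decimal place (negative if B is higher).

-0.5 μg/mL

Regimen A: f = (1/2)^(101/33) ≈ 0.1199; Cmin,ss = (957/206)·f/(1−f) ≈ 0.633 μg/mL.
Regimen B: f = (1/2)^(81/33) ≈ 0.1824; Cmin,ss = (1086/206)·f/(1−f) ≈ 1.176 μg/mL.
Difference ≈ 0.633 − 1.176 ≈ -0.543 μg/mL.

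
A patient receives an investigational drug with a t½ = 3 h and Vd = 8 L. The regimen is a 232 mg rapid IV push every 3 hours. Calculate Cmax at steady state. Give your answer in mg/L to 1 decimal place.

58.0 mg/L

The dosing interval is 1 half-life, so f = 2^(−1) = 0.5.
At steady state, R = 1/(1 − 0.5) = 2/1.
Single-dose peak C₀ = D/Vd = 232/8 = 29 mg/L.
Steady-state peak Cmax,ss = C₀·R = 29 × 2/1 ≈ 58.000 mg/L.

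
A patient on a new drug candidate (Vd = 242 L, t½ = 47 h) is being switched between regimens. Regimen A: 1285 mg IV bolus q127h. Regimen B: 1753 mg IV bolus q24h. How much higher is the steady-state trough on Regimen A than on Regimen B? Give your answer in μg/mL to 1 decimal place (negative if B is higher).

Regimen A: f = (1/2)^(127/47) ≈ 0.1537; Cmin,ss = (1285/242)·f/(1−f) ≈ 0.964 μg/mL.
Regimen B: f = (1/2)^(24/47) ≈ 0.7019; Cmin,ss = (1753/242)·f/(1−f) ≈ 17.056 μg/mL.
Difference ≈ 0.964 − 17.056 ≈ -16.092 μg/mL.

-16.1 μg/mL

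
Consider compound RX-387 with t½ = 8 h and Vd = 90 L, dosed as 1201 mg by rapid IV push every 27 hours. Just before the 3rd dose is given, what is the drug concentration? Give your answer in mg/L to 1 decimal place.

1.4 mg/L

f = (1/2)^(τ/t½) = (1/2)^(27/8) ≈ 0.0964.
C₀ = D/Vd = 1201/90 ≈ 13.344 mg/L.
Before the 3rd dose, 2 doses have been given. Superposition: Cmin = C₀·(f + f²).
≈ 13.344 × (0.0964 + 0.0093) ≈ 13.344 × 0.1057 ≈ 1.410 mg/L.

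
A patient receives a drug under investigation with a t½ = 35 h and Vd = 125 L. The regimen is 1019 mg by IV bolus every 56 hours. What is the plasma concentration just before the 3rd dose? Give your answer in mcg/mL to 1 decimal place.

f = (1/2)^(τ/t½) = (1/2)^(56/35) ≈ 0.3299.
C₀ = D/Vd = 1019/125 ≈ 8.152 mcg/mL.
Before the 3rd dose, 2 doses have been given. Superposition: Cmin = C₀·(f + f²).
≈ 8.152 × (0.3299 + 0.1088) ≈ 8.152 × 0.4387 ≈ 3.576 mcg/mL.

3.6 mcg/mL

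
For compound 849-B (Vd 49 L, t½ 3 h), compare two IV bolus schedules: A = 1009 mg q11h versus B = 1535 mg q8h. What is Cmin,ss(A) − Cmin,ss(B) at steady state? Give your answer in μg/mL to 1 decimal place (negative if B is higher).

Regimen A: f = (1/2)^(11/3) ≈ 0.0787; Cmin,ss = (1009/49)·f/(1−f) ≈ 1.759 μg/mL.
Regimen B: f = (1/2)^(8/3) ≈ 0.1575; Cmin,ss = (1535/49)·f/(1−f) ≈ 5.856 μg/mL.
Difference ≈ 1.759 − 5.856 ≈ -4.097 μg/mL.

-4.1 μg/mL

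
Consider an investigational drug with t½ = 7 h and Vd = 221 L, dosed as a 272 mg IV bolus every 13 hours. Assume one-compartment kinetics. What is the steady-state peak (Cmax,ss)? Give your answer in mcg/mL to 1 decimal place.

1.7 mcg/mL

τ/t½ = 13/7 ≈ 1.8571, so fraction remaining f = (1/2)^(13/7) ≈ 0.2760.
Accumulation ratio R = 1/(1 − f) ≈ 1/0.7240 ≈ 1.3812.
Each bolus raises the concentration by D/Vd = 272/221 ≈ 1.231 mcg/mL.
Steady-state peak Cmax,ss = C₀·R ≈ 1.231 × 1.3812 ≈ 1.700 mcg/mL.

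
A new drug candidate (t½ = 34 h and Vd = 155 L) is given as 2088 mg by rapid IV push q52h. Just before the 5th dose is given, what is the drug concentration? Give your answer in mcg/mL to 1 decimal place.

f = (1/2)^(τ/t½) = (1/2)^(52/34) ≈ 0.3464.
C₀ = D/Vd = 2088/155 ≈ 13.471 mcg/mL.
Before the 5th dose, 4 doses have been given. Superposition: Cmin = C₀·(f + f² + … + f^4).
≈ 13.471 × (0.3464 + 0.1200 + 0.0416 + 0.0144) ≈ 13.471 × 0.5224 ≈ 7.037 mcg/mL.

7.0 mcg/mL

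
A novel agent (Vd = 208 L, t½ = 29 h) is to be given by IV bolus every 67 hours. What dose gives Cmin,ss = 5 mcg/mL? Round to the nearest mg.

4118 mg

τ/t½ = 67/29 ≈ 2.3103, so f = (1/2)^(67/29) ≈ 0.201612.
Cmin,ss = (D/Vd)·f/(1−f), so D = Cmin,ss·Vd·(1−f)/f.
D = 5 × 208 × (1−f)/f ≈ 5 × 208 × 3.96002 ≈ 4118.42 mg.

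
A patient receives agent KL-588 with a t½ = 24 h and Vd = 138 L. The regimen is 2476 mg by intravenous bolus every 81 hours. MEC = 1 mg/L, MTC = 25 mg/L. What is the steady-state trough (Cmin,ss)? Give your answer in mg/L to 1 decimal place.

k = ln2/t½ = ln2/24 ≈ 0.028881 h⁻¹; fraction remaining f = e^(−kτ) = e^(−0.028881×81) ≈ 0.0964.
Each bolus raises the concentration by D/Vd = 2476/138 ≈ 17.942 mg/L.
Steady-state trough Cmin,ss = C₀·f/(1−f) ≈ 17.942 × 0.0964/0.9036 ≈ 1.914 mg/L.
Trough 1.9 mg/L vs MEC 1 mg/L: adequate.

1.9 mg/L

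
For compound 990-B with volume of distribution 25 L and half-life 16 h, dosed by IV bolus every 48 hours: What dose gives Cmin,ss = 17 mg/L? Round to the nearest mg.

τ/t½ = 48/16 ≈ 3, so f = (1/2)^(48/16) ≈ 0.125000.
Cmin,ss = (D/Vd)·f/(1−f), so D = Cmin,ss·Vd·(1−f)/f.
D = 17 × 25 × (1−f)/f ≈ 17 × 25 × 7.00000 ≈ 2975.00 mg.

2975 mg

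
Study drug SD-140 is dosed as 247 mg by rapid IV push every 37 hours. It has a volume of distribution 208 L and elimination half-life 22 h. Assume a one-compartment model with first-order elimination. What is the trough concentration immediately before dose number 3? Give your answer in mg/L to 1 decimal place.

0.5 mg/L

f = (1/2)^(τ/t½) = (1/2)^(37/22) ≈ 0.3117.
C₀ = D/Vd = 247/208 ≈ 1.188 mg/L.
Before the 3rd dose, 2 doses have been given. Superposition: Cmin = C₀·(f + f²).
≈ 1.188 × (0.3117 + 0.0972) ≈ 1.188 × 0.4089 ≈ 0.486 mg/L.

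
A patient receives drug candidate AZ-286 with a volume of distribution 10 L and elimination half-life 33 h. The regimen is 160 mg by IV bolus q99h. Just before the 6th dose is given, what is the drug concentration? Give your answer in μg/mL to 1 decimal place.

2.3 μg/mL

f = (1/2)^(τ/t½) = (1/2)^(99/33) ≈ 0.1250.
C₀ = D/Vd = 160/10 ≈ 16.000 μg/mL.
Before the 6th dose, 5 doses have been given. Superposition: Cmin = C₀·(f + f² + … + f^5).
≈ 16.000 × (0.1250 + 0.0156 + 0.0020 + 0.0002 + 0.0000) ≈ 16.000 × 0.1428 ≈ 2.285 μg/mL.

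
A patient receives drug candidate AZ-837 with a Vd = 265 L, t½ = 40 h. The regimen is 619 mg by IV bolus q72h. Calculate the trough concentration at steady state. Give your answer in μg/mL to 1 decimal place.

Over one 72-h interval, 72/40 ≈ 1.8 half-lives elapse, leaving f ≈ 0.2872 of each dose.
Each bolus raises the concentration by D/Vd = 619/265 ≈ 2.336 μg/mL.
Steady-state trough Cmin,ss = C₀·f/(1−f) ≈ 2.336 × 0.2872/0.7128 ≈ 0.941 μg/mL.

0.9 μg/mL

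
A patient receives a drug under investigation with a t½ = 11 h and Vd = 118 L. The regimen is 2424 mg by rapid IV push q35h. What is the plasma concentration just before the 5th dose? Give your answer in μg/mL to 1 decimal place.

f = (1/2)^(τ/t½) = (1/2)^(35/11) ≈ 0.1102.
C₀ = D/Vd = 2424/118 ≈ 20.542 μg/mL.
Before the 5th dose, 4 doses have been given. Superposition: Cmin = C₀·(f + f² + … + f^4).
≈ 20.542 × (0.1102 + 0.0121 + 0.0013 + 0.0001) ≈ 20.542 × 0.1237 ≈ 2.541 μg/mL.

2.5 μg/mL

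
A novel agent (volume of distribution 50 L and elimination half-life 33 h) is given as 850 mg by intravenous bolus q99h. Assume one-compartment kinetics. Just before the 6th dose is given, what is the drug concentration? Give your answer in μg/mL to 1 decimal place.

f = (1/2)^(τ/t½) = (1/2)^(99/33) ≈ 0.1250.
C₀ = D/Vd = 850/50 ≈ 17.000 μg/mL.
Before the 6th dose, 5 doses have been given. Superposition: Cmin = C₀·(f + f² + … + f^5).
≈ 17.000 × (0.1250 + 0.0156 + 0.0020 + 0.0002 + 0.0000) ≈ 17.000 × 0.1428 ≈ 2.428 μg/mL.

2.4 μg/mL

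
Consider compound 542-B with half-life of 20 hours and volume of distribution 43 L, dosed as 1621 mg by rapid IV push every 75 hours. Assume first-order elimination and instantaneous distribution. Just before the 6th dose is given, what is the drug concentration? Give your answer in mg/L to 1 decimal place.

f = (1/2)^(τ/t½) = (1/2)^(75/20) ≈ 0.0743.
C₀ = D/Vd = 1621/43 ≈ 37.698 mg/L.
Before the 6th dose, 5 doses have been given. Superposition: Cmin = C₀·(f + f² + … + f^5).
≈ 37.698 × (0.0743 + 0.0055 + 0.0004 + 0.0000 + 0.0000) ≈ 37.698 × 0.0802 ≈ 3.023 mg/L.

3.0 mg/L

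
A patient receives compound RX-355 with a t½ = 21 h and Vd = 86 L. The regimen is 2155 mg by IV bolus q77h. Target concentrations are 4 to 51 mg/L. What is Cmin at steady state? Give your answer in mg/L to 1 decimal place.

k = ln2/t½ = ln2/21 ≈ 0.033007 h⁻¹; fraction remaining f = e^(−kτ) = e^(−0.033007×77) ≈ 0.0787.
Accumulation ratio R = 1/(1 − f) ≈ 1/0.9213 ≈ 1.0854.
Each bolus raises the concentration by D/Vd = 2155/86 ≈ 25.058 mg/L.
Steady-state peak Cmax,ss = C₀·R ≈ 25.058 × 1.0854 ≈ 27.198 mg/L.
One interval later, Cmin,ss = Cmax,ss·e^(−kτ) ≈ 27.198 × 0.0787 ≈ 2.140 mg/L.
Trough 2.1 mg/L vs MEC 4 mg/L: subtherapeutic.

2.1 mg/L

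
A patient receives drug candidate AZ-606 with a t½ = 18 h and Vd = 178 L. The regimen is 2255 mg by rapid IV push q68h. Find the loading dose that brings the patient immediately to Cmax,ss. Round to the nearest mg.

f = (1/2)^(68/18) ≈ 0.072908; accumulation ratio R = 1/(1−f) ≈ 1.07864.
Loading dose to hit Cmax,ss on first dose: D_load = D_maint·R ≈ 2255 × 1.07864 ≈ 2432.33 mg.

2432 mg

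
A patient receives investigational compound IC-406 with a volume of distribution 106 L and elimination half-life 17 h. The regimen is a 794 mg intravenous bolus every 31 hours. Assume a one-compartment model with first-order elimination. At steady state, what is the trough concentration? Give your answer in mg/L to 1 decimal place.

k = ln2/t½ = ln2/17 ≈ 0.040773 h⁻¹; fraction remaining f = e^(−kτ) = e^(−0.040773×31) ≈ 0.2825.
Each bolus raises the concentration by D/Vd = 794/106 ≈ 7.491 mg/L.
Steady-state trough Cmin,ss = C₀·f/(1−f) ≈ 7.491 × 0.2825/0.7175 ≈ 2.949 mg/L.

2.9 mg/L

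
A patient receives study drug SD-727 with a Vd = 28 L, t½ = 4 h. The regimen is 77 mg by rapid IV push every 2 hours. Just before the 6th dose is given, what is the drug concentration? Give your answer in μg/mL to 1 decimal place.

5.5 μg/mL

f = (1/2)^(τ/t½) = (1/2)^(2/4) ≈ 0.7071.
C₀ = D/Vd = 77/28 ≈ 2.750 μg/mL.
Before the 6th dose, 5 doses have been given. Superposition: Cmin = C₀·(f + f² + … + f^5).
≈ 2.750 × (0.7071 + 0.5000 + 0.3535 + 0.2500 + 0.1768) ≈ 2.750 × 1.9874 ≈ 5.465 μg/mL.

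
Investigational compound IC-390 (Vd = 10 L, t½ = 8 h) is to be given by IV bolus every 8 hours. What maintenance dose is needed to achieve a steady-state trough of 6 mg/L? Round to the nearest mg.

60 mg

τ/t½ = 8/8 ≈ 1, so f = (1/2)^(8/8) ≈ 0.500000.
Cmin,ss = (D/Vd)·f/(1−f), so D = Cmin,ss·Vd·(1−f)/f.
D = 6 × 10 × (1−f)/f ≈ 6 × 10 × 1.00000 ≈ 60.00 mg.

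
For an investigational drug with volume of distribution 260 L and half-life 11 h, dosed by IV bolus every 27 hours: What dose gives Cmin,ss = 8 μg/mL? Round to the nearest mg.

τ/t½ = 27/11 ≈ 2.4545, so f = (1/2)^(27/11) ≈ 0.182435.
Cmin,ss = (D/Vd)·f/(1−f), so D = Cmin,ss·Vd·(1−f)/f.
D = 8 × 260 × (1−f)/f ≈ 8 × 260 × 4.48140 ≈ 9321.31 mg.

9321 mg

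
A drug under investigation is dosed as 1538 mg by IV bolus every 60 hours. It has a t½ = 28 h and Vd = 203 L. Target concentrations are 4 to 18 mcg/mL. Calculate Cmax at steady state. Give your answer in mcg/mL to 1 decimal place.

9.8 mcg/mL

Over one 60-h interval, 60/28 ≈ 2.1429 half-lives elapse, leaving f ≈ 0.2264 of each dose.
Accumulation ratio R = 1/(1 − f) ≈ 1/0.7736 ≈ 1.2927.
Single-dose peak C₀ = D/Vd = 1538/203 ≈ 7.576 mcg/mL.
Cmax,ss = C₀/(1 − f) ≈ 7.576/0.7736 ≈ 9.793 mcg/mL.
Peak 9.8 mcg/mL vs MTC 18 mcg/mL: below toxic threshold.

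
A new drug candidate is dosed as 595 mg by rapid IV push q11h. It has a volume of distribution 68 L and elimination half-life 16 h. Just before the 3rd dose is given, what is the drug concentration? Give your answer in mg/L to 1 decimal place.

f = (1/2)^(τ/t½) = (1/2)^(11/16) ≈ 0.6209.
C₀ = D/Vd = 595/68 ≈ 8.750 mg/L.
Before the 3rd dose, 2 doses have been given. Superposition: Cmin = C₀·(f + f²).
≈ 8.750 × (0.6209 + 0.3855) ≈ 8.750 × 1.0064 ≈ 8.806 mg/L.

8.8 mg/L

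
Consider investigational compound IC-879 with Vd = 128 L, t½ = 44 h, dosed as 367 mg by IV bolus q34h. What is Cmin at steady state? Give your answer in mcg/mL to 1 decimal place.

4.0 mcg/mL

Over one 34-h interval, 34/44 ≈ 0.77273 half-lives elapse, leaving f ≈ 0.5853 of each dose.
Accumulation ratio R = 1/(1 − f) ≈ 1/0.4147 ≈ 2.4114.
Single-dose peak C₀ = D/Vd = 367/128 ≈ 2.867 mcg/mL.
Cmax,ss = C₀/(1 − f) ≈ 2.867/0.4147 ≈ 6.913 mcg/mL.
Steady-state trough Cmin,ss = Cmax,ss·f ≈ 6.913 × 0.5853 ≈ 4.046 mcg/mL.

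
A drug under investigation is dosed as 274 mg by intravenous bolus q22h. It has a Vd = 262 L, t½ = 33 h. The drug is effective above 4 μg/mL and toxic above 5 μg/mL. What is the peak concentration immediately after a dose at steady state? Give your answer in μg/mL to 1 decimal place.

2.8 μg/mL

τ/t½ = 22/33 ≈ 0.66667, so fraction remaining f = (1/2)^(22/33) ≈ 0.6300.
Accumulation ratio R = 1/(1 − f) ≈ 1/0.3700 ≈ 2.7027.
Single-dose peak C₀ = D/Vd = 274/262 ≈ 1.046 μg/mL.
Steady-state peak Cmax,ss = C₀·R ≈ 1.046 × 2.7027 ≈ 2.827 μg/mL.
Peak 2.8 μg/mL vs MTC 5 μg/mL: below toxic threshold.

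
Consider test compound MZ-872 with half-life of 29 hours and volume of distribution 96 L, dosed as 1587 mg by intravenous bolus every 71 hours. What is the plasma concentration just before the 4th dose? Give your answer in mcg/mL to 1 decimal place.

3.7 mcg/mL

f = (1/2)^(τ/t½) = (1/2)^(71/29) ≈ 0.1832.
C₀ = D/Vd = 1587/96 ≈ 16.531 mcg/mL.
Before the 4th dose, 3 doses have been given. Superposition: Cmin = C₀·(f + f² + … + f^3).
≈ 16.531 × (0.1832 + 0.0336 + 0.0061) ≈ 16.531 × 0.2229 ≈ 3.685 mcg/mL.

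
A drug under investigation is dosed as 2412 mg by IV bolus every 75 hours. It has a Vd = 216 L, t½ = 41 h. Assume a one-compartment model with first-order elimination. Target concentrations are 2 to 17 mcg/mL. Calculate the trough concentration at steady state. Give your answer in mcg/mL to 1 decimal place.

4.4 mcg/mL

Over one 75-h interval, 75/41 ≈ 1.8293 half-lives elapse, leaving f ≈ 0.2814 of each dose.
Accumulation ratio R = 1/(1 − f) ≈ 1/0.7186 ≈ 1.3916.
Each bolus raises the concentration by D/Vd = 2412/216 ≈ 11.167 mcg/mL.
Steady-state peak Cmax,ss = C₀·R ≈ 11.167 × 1.3916 ≈ 15.540 mcg/mL.
One interval later, Cmin,ss = Cmax,ss·e^(−kτ) ≈ 15.540 × 0.2814 ≈ 4.373 mcg/mL.
Trough 4.4 mcg/mL vs MEC 2 mcg/mL: adequate.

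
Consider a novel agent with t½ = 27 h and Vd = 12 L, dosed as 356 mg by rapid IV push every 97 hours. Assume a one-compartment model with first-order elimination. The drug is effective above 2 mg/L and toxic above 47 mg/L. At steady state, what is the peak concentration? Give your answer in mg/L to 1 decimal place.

32.3 mg/L

k = ln2/t½ = ln2/27 ≈ 0.025672 h⁻¹; fraction remaining f = e^(−kτ) = e^(−0.025672×97) ≈ 0.0829.
At steady state, accumulation factor R = 1/(1 − e^(−kτ)) ≈ 1.0904.
Each bolus raises the concentration by D/Vd = 356/12 ≈ 29.667 mg/L.
Steady-state peak Cmax,ss = C₀·R ≈ 29.667 × 1.0904 ≈ 32.349 mg/L.
Peak 32.3 mg/L vs MTC 47 mg/L: below toxic threshold.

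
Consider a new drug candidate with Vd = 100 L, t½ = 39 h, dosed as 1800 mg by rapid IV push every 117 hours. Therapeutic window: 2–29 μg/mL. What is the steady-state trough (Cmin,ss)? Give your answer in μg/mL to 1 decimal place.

2.6 μg/mL

The dosing interval is 3 half-lives, so f = 2^(−3) = 0.125.
Accumulation ratio R = 1/(1 − f) = 1/0.875 = 8/7.
Single-dose peak C₀ = D/Vd = 1800/100 = 18 μg/mL.
Steady-state peak Cmax,ss = C₀·R = 18 × 8/7 ≈ 20.571 μg/mL.
Steady-state trough Cmin,ss = Cmax,ss·f ≈ 20.571 × 0.125 ≈ 2.571 μg/mL.
Trough 2.6 μg/mL vs MEC 2 μg/mL: adequate.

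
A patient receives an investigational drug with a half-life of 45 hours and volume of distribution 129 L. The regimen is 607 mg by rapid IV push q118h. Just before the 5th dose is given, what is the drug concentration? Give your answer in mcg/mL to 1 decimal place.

f = (1/2)^(τ/t½) = (1/2)^(118/45) ≈ 0.1624.
C₀ = D/Vd = 607/129 ≈ 4.705 mcg/mL.
Before the 5th dose, 4 doses have been given. Superposition: Cmin = C₀·(f + f² + … + f^4).
≈ 4.705 × (0.1624 + 0.0264 + 0.0043 + 0.0007) ≈ 4.705 × 0.1938 ≈ 0.912 mcg/mL.

0.9 mcg/mL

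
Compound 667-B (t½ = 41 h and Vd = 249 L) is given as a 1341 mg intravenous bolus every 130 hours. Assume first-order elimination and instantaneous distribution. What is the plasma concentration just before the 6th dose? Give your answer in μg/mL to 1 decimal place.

0.7 μg/mL

f = (1/2)^(τ/t½) = (1/2)^(130/41) ≈ 0.1110.
C₀ = D/Vd = 1341/249 ≈ 5.386 μg/mL.
Before the 6th dose, 5 doses have been given. Superposition: Cmin = C₀·(f + f² + … + f^5).
≈ 5.386 × (0.1110 + 0.0123 + 0.0014 + 0.0002 + 0.0000) ≈ 5.386 × 0.1249 ≈ 0.673 μg/mL.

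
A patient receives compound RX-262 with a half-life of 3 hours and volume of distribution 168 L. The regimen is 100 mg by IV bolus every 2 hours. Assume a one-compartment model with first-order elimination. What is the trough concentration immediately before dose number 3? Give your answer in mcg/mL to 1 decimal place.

0.6 mcg/mL

f = (1/2)^(τ/t½) = (1/2)^(2/3) ≈ 0.6300.
C₀ = D/Vd = 100/168 ≈ 0.595 mcg/mL.
Before the 3rd dose, 2 doses have been given. Superposition: Cmin = C₀·(f + f²).
≈ 0.595 × (0.6300 + 0.3969) ≈ 0.595 × 1.0269 ≈ 0.611 mcg/mL.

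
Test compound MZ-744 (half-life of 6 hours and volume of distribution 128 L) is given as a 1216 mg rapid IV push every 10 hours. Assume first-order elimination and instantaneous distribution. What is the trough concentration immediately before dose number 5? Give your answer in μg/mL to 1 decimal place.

4.3 μg/mL

f = (1/2)^(τ/t½) = (1/2)^(10/6) ≈ 0.3150.
C₀ = D/Vd = 1216/128 ≈ 9.500 μg/mL.
Before the 5th dose, 4 doses have been given. Superposition: Cmin = C₀·(f + f² + … + f^4).
≈ 9.500 × (0.3150 + 0.0992 + 0.0313 + 0.0098) ≈ 9.500 × 0.4553 ≈ 4.325 μg/mL.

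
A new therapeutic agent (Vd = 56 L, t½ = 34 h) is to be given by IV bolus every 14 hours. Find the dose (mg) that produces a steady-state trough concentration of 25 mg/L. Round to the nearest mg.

τ/t½ = 14/34 ≈ 0.41176, so f = (1/2)^(14/34) ≈ 0.751703.
Cmin,ss = (D/Vd)·f/(1−f), so D = Cmin,ss·Vd·(1−f)/f.
D = 25 × 56 × (1−f)/f ≈ 25 × 56 × 0.33031 ≈ 462.43 mg.

462 mg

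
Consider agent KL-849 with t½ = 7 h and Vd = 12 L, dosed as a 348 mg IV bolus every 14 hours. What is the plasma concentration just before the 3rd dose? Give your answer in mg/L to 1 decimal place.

9.1 mg/L

f = (1/2)^(τ/t½) = (1/2)^(14/7) ≈ 0.2500.
C₀ = D/Vd = 348/12 ≈ 29.000 mg/L.
Before the 3rd dose, 2 doses have been given. Superposition: Cmin = C₀·(f + f²).
≈ 29.000 × (0.2500 + 0.0625) ≈ 29.000 × 0.3125 ≈ 9.062 mg/L.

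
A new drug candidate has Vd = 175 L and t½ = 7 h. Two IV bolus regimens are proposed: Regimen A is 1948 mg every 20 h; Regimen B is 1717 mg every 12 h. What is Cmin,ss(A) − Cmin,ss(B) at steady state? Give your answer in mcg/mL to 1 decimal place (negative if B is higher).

-2.5 mcg/mL

Regimen A: f = (1/2)^(20/7) ≈ 0.1380; Cmin,ss = (1948/175)·f/(1−f) ≈ 1.782 mcg/mL.
Regimen B: f = (1/2)^(12/7) ≈ 0.3048; Cmin,ss = (1717/175)·f/(1−f) ≈ 4.302 mcg/mL.
Difference ≈ 1.782 − 4.302 ≈ -2.520 mcg/mL.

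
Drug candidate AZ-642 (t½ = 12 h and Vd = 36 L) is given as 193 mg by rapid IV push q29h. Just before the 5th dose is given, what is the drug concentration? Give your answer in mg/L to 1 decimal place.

f = (1/2)^(τ/t½) = (1/2)^(29/12) ≈ 0.1873.
C₀ = D/Vd = 193/36 ≈ 5.361 mg/L.
Before the 5th dose, 4 doses have been given. Superposition: Cmin = C₀·(f + f² + … + f^4).
≈ 5.361 × (0.1873 + 0.0351 + 0.0066 + 0.0012) ≈ 5.361 × 0.2302 ≈ 1.234 mg/L.

1.2 mg/L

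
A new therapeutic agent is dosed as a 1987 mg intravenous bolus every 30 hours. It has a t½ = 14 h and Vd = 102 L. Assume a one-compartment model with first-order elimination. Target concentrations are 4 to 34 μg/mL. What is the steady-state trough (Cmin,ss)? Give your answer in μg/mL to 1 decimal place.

5.7 μg/mL

k = ln2/t½ = ln2/14 ≈ 0.049511 h⁻¹; fraction remaining f = e^(−kτ) = e^(−0.049511×30) ≈ 0.2264.
Each bolus raises the concentration by D/Vd = 1987/102 ≈ 19.480 μg/mL.
Steady-state trough Cmin,ss = C₀·f/(1−f) ≈ 19.480 × 0.2264/0.7736 ≈ 5.701 μg/mL.
Trough 5.7 μg/mL vs MEC 4 μg/mL: adequate.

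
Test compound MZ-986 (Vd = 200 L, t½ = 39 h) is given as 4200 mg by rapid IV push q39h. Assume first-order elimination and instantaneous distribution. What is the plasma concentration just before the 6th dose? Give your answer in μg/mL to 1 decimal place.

f = (1/2)^(τ/t½) = (1/2)^(39/39) ≈ 0.5000.
C₀ = D/Vd = 4200/200 ≈ 21.000 μg/mL.
Before the 6th dose, 5 doses have been given. Superposition: Cmin = C₀·(f + f² + … + f^5).
≈ 21.000 × (0.5000 + 0.2500 + 0.1250 + 0.0625 + 0.0313) ≈ 21.000 × 0.9688 ≈ 20.345 μg/mL.

20.3 μg/mL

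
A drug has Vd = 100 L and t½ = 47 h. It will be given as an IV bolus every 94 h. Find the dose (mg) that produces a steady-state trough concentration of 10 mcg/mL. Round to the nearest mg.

3000 mg

τ/t½ = 94/47 ≈ 2, so f = (1/2)^(94/47) ≈ 0.250000.
Cmin,ss = (D/Vd)·f/(1−f), so D = Cmin,ss·Vd·(1−f)/f.
D = 10 × 100 × (1−f)/f ≈ 10 × 100 × 3.00000 ≈ 3000.00 mg.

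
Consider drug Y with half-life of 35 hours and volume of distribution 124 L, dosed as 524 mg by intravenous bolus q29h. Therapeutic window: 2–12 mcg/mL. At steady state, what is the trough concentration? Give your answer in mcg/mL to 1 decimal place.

τ/t½ = 29/35 ≈ 0.82857, so fraction remaining f = (1/2)^(29/35) ≈ 0.5631.
Accumulation ratio R = 1/(1 − f) ≈ 1/0.4369 ≈ 2.2889.
Each bolus raises the concentration by D/Vd = 524/124 ≈ 4.226 mcg/mL.
Cmax,ss = C₀/(1 − f) ≈ 4.226/0.4369 ≈ 9.673 mcg/mL.
Steady-state trough Cmin,ss = Cmax,ss·f ≈ 9.673 × 0.5631 ≈ 5.447 mcg/mL.
Trough 5.4 mcg/mL vs MEC 2 mcg/mL: adequate.

5.4 mcg/mL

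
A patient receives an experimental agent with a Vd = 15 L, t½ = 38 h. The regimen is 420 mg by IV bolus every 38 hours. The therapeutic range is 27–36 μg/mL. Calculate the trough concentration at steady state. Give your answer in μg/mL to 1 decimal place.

τ = 38 h = 1 half-life, so f = (1/2)^1 = 0.5.
At steady state, R = 1/(1 − 0.5) = 2/1.
Single-dose peak C₀ = D/Vd = 420/15 = 28 μg/mL.
Steady-state peak Cmax,ss = C₀·R = 28 × 2/1 ≈ 56.000 μg/mL.
Steady-state trough Cmin,ss = Cmax,ss·f ≈ 56.000 × 0.5 ≈ 28.000 μg/mL.
Trough 28.0 μg/mL vs MEC 27 μg/mL: adequate.

28.0 μg/mL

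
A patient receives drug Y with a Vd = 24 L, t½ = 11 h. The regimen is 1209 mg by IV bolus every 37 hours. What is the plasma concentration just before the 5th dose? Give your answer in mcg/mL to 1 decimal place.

f = (1/2)^(τ/t½) = (1/2)^(37/11) ≈ 0.0972.
C₀ = D/Vd = 1209/24 ≈ 50.375 mcg/mL.
Before the 5th dose, 4 doses have been given. Superposition: Cmin = C₀·(f + f² + … + f^4).
≈ 50.375 × (0.0972 + 0.0094 + 0.0009 + 0.0001) ≈ 50.375 × 0.1076 ≈ 5.420 mcg/mL.

5.4 mcg/mL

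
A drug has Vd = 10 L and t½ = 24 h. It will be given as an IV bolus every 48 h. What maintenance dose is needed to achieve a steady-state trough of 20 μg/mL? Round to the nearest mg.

τ/t½ = 48/24 ≈ 2, so f = (1/2)^(48/24) ≈ 0.250000.
Cmin,ss = (D/Vd)·f/(1−f), so D = Cmin,ss·Vd·(1−f)/f.
D = 20 × 10 × (1−f)/f ≈ 20 × 10 × 3.00000 ≈ 600.00 mg.

600 mg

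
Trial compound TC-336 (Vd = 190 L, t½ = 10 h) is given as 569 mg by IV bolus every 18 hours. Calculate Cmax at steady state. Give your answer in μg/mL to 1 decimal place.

4.2 μg/mL

k = ln2/t½ = ln2/10 ≈ 0.069315 h⁻¹; fraction remaining f = e^(−kτ) = e^(−0.069315×18) ≈ 0.2872.
Accumulation ratio R = 1/(1 − f) ≈ 1/0.7128 ≈ 1.4029.
Each bolus raises the concentration by D/Vd = 569/190 ≈ 2.995 μg/mL.
Steady-state peak Cmax,ss = C₀·R ≈ 2.995 × 1.4029 ≈ 4.202 μg/mL.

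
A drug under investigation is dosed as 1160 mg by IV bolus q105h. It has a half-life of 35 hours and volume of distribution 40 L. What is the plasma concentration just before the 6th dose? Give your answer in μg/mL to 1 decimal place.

4.1 μg/mL

f = (1/2)^(τ/t½) = (1/2)^(105/35) ≈ 0.1250.
C₀ = D/Vd = 1160/40 ≈ 29.000 μg/mL.
Before the 6th dose, 5 doses have been given. Superposition: Cmin = C₀·(f + f² + … + f^5).
≈ 29.000 × (0.1250 + 0.0156 + 0.0020 + 0.0002 + 0.0000) ≈ 29.000 × 0.1428 ≈ 4.141 μg/mL.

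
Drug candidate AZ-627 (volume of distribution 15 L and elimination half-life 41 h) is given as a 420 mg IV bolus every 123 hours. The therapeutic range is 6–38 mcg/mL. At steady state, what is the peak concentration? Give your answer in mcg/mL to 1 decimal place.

32.0 mcg/mL

The dosing interval is 3 half-lives, so f = 2^(−3) = 0.125.
At steady state, R = 1/(1 − 0.125) = 8/7.
Single-dose peak C₀ = D/Vd = 420/15 = 28 mcg/mL.
Steady-state peak Cmax,ss = C₀·R = 28 × 8/7 ≈ 32.000 mcg/mL.
Peak 32.0 mcg/mL vs MTC 38 mcg/mL: below toxic threshold.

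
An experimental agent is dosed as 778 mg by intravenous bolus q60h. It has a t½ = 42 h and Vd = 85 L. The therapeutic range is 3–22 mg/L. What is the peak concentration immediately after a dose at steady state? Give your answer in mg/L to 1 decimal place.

14.6 mg/L

k = ln2/t½ = ln2/42 ≈ 0.016504 h⁻¹; fraction remaining f = e^(−kτ) = e^(−0.016504×60) ≈ 0.3715.
At steady state, accumulation factor R = 1/(1 − e^(−kτ)) ≈ 1.5911.
Each bolus raises the concentration by D/Vd = 778/85 ≈ 9.153 mg/L.
Steady-state peak Cmax,ss = C₀·R ≈ 9.153 × 1.5911 ≈ 14.563 mg/L.
Peak 14.6 mg/L vs MTC 22 mg/L: below toxic threshold.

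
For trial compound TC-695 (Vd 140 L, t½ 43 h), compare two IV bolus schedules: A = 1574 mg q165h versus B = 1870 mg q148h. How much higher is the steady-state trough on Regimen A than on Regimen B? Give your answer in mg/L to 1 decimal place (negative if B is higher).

Regimen A: f = (1/2)^(165/43) ≈ 0.0700; Cmin,ss = (1574/140)·f/(1−f) ≈ 0.846 mg/L.
Regimen B: f = (1/2)^(148/43) ≈ 0.0920; Cmin,ss = (1870/140)·f/(1−f) ≈ 1.353 mg/L.
Difference ≈ 0.846 − 1.353 ≈ -0.507 mg/L.

-0.5 mg/L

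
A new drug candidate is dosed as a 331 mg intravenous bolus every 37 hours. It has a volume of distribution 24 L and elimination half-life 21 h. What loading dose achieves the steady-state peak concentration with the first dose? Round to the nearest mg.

469 mg

f = (1/2)^(37/21) ≈ 0.294859; accumulation ratio R = 1/(1−f) ≈ 1.41816.
Loading dose to hit Cmax,ss on first dose: D_load = D_maint·R ≈ 331 × 1.41816 ≈ 469.41 mg.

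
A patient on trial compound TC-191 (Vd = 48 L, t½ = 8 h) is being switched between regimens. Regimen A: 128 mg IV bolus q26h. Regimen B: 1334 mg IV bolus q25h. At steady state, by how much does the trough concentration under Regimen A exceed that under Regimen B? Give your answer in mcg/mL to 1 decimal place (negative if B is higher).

-3.3 mcg/mL

Regimen A: f = (1/2)^(26/8) ≈ 0.1051; Cmin,ss = (128/48)·f/(1−f) ≈ 0.313 mcg/mL.
Regimen B: f = (1/2)^(25/8) ≈ 0.1146; Cmin,ss = (1334/48)·f/(1−f) ≈ 3.597 mcg/mL.
Difference ≈ 0.313 − 3.597 ≈ -3.284 mcg/mL.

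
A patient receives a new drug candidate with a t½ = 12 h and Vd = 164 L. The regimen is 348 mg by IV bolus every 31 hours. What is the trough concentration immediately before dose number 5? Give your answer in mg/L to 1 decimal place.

f = (1/2)^(τ/t½) = (1/2)^(31/12) ≈ 0.1669.
C₀ = D/Vd = 348/164 ≈ 2.122 mg/L.
Before the 5th dose, 4 doses have been given. Superposition: Cmin = C₀·(f + f² + … + f^4).
≈ 2.122 × (0.1669 + 0.0279 + 0.0046 + 0.0008) ≈ 2.122 × 0.2002 ≈ 0.425 mg/L.

0.4 mg/L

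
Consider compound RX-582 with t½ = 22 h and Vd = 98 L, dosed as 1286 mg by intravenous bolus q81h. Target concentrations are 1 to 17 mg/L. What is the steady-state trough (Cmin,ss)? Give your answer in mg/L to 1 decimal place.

1.1 mg/L

Over one 81-h interval, 81/22 ≈ 3.6818 half-lives elapse, leaving f ≈ 0.0779 of each dose.
Each bolus raises the concentration by D/Vd = 1286/98 ≈ 13.122 mg/L.
Steady-state trough Cmin,ss = C₀·f/(1−f) ≈ 13.122 × 0.0779/0.9221 ≈ 1.109 mg/L.
Trough 1.1 mg/L vs MEC 1 mg/L: adequate.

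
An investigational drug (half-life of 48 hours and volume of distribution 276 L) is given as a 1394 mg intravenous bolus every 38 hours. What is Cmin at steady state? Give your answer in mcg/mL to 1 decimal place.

6.9 mcg/mL

k = ln2/t½ = ln2/48 ≈ 0.014441 h⁻¹; fraction remaining f = e^(−kτ) = e^(−0.014441×38) ≈ 0.5777.
At steady state, accumulation factor R = 1/(1 − e^(−kτ)) ≈ 2.3680.
Each bolus raises the concentration by D/Vd = 1394/276 ≈ 5.051 mcg/mL.
Cmax,ss = C₀/(1 − f) ≈ 5.051/0.4223 ≈ 11.961 mcg/mL.
Steady-state trough Cmin,ss = Cmax,ss·f ≈ 11.961 × 0.5777 ≈ 6.910 mcg/mL.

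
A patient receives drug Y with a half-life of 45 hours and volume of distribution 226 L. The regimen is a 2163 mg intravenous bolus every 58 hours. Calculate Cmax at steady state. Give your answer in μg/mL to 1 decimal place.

k = ln2/t½ = ln2/45 ≈ 0.015403 h⁻¹; fraction remaining f = e^(−kτ) = e^(−0.015403×58) ≈ 0.4093.
Accumulation ratio R = 1/(1 − f) ≈ 1/0.5907 ≈ 1.6929.
Single-dose peak C₀ = D/Vd = 2163/226 ≈ 9.571 μg/mL.
Steady-state peak Cmax,ss = C₀·R ≈ 9.571 × 1.6929 ≈ 16.203 μg/mL.

16.2 μg/mL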